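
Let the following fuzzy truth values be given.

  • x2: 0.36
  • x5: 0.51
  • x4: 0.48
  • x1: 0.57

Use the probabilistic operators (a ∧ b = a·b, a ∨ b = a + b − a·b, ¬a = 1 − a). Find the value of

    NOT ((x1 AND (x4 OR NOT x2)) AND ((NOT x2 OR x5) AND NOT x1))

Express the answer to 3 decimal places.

NOT x2 = 1 − 0.3600 = 0.6400
x4 OR NOT x2 = a + b − a·b on (0.4800, 0.6400) = 0.8128
x1 AND (x4 OR NOT x2) = a·b on (0.5700, 0.8128) = 0.4633
NOT x2 = 1 − 0.3600 = 0.6400
NOT x2 OR x5 = a + b − a·b on (0.6400, 0.5100) = 0.8236
NOT x1 = 1 − 0.5700 = 0.4300
(NOT x2 OR x5) AND NOT x1 = a·b on (0.8236, 0.4300) = 0.3541
(x1 AND (x4 OR NOT x2)) AND ((NOT x2 OR x5) AND NOT x1) = a·b on (0.4633, 0.3541) = 0.1641
NOT ((x1 AND (x4 OR NOT x2)) AND ((NOT x2 OR x5) AND NOT x1)) = 1 − 0.1641 = 0.8359

0.836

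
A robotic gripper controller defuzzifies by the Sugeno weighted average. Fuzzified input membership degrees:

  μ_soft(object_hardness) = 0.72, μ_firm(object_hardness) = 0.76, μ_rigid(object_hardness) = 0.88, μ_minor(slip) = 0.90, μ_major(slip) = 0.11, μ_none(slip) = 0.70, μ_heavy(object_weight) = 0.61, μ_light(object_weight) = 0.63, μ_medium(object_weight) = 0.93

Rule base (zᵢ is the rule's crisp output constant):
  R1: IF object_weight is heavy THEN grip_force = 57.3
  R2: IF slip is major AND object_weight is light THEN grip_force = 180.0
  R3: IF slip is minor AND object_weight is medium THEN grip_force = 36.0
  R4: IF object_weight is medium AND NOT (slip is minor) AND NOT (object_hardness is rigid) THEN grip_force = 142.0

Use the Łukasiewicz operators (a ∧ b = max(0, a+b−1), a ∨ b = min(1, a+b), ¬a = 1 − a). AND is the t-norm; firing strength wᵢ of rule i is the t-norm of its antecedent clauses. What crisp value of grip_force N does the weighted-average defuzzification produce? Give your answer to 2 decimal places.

45.02

R1 (z=57.3): heavy=0.61 → w = 0.61
R2 (z=180.0): major=0.11, light=0.63; AND[max(0, a+b−1)] → w = 0.00
R3 (z=36.0): minor=0.90, medium=0.93; AND[max(0, a+b−1)] → w = 0.83
R4 (z=142.0): medium=0.93, ¬minor=1−0.90=0.10, ¬rigid=1−0.88=0.12; AND[max(0, a+b−1)] → w = 0.00
Weighted average = (0.61·57.3 + 0.00·180.0 + 0.83·36.0 + 0.00·142.0) / (0.61 + 0.00 + 0.83 + 0.00)
  = 64.8330 / 1.4400 = 45.02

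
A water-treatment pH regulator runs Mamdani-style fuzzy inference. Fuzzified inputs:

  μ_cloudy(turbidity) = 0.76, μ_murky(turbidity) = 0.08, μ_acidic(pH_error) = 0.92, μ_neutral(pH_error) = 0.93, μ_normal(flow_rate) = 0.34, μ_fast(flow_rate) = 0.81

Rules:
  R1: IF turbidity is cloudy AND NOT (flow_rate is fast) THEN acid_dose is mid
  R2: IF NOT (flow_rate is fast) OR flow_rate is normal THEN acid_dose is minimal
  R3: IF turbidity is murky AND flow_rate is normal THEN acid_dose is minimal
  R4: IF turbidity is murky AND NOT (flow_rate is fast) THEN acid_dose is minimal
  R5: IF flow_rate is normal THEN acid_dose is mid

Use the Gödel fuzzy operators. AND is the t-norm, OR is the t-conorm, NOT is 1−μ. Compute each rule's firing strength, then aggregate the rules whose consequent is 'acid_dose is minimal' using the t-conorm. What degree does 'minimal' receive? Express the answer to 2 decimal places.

R1: cloudy=0.76, ¬fast=1−0.81=0.19; AND[min(a, b)] → w = 0.19
R2: ¬fast=1−0.81=0.19, normal=0.34; OR[max(a, b)] → w = 0.34
R3: murky=0.08, normal=0.34; AND[min(a, b)] → w = 0.08
R4: murky=0.08, ¬fast=1−0.81=0.19; AND[min(a, b)] → w = 0.08
R5: normal=0.34 → w = 0.34
Rules with consequent 'minimal': {R2, R3, R4} → strengths 0.34, 0.08, 0.08
Aggregate via t-conorm [max(a, b)]: 0.34

0.34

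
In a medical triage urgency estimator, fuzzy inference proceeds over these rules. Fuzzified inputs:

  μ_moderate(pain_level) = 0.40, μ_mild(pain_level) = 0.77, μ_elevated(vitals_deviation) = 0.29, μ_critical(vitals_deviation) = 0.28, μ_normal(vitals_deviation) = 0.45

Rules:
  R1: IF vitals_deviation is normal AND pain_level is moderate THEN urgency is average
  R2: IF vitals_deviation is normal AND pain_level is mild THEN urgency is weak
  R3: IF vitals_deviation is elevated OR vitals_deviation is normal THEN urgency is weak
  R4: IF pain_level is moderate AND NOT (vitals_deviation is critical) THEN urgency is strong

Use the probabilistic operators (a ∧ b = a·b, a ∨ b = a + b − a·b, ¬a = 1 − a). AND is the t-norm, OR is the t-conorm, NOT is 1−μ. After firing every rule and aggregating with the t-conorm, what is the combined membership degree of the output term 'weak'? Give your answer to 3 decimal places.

R1: normal=0.45, moderate=0.40; AND[a·b] → w = 0.1800
R2: normal=0.45, mild=0.77; AND[a·b] → w = 0.3465
R3: elevated=0.29, normal=0.45; OR[a + b − a·b] → w = 0.6095
R4: moderate=0.40, ¬critical=1−0.28=0.72; AND[a·b] → w = 0.2880
Rules with consequent 'weak': {R2, R3} → strengths 0.3465, 0.6095
Aggregate via t-conorm [a + b − a·b]: 0.7448

0.745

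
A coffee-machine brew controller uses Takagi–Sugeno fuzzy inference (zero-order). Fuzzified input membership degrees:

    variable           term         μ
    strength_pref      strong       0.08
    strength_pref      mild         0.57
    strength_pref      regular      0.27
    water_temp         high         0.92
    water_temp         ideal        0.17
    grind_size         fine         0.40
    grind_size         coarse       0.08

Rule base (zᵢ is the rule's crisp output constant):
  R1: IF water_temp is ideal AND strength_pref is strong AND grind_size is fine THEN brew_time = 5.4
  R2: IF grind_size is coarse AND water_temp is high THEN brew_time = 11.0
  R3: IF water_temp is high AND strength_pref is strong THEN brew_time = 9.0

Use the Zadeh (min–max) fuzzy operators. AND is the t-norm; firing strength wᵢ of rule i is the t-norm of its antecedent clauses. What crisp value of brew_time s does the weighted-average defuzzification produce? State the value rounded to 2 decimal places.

8.47

R1 (z=5.4): ideal=0.17, strong=0.08, fine=0.40; AND[min(a, b)] → w = 0.08
R2 (z=11.0): coarse=0.08, high=0.92; AND[min(a, b)] → w = 0.08
R3 (z=9.0): high=0.92, strong=0.08; AND[min(a, b)] → w = 0.08
Weighted average = (0.08·5.4 + 0.08·11.0 + 0.08·9.0) / (0.08 + 0.08 + 0.08)
  = 2.0320 / 0.2400 = 8.47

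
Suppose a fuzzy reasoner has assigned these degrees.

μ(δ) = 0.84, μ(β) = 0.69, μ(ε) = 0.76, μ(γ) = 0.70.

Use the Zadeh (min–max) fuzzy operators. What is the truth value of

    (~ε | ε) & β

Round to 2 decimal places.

0.69

~ε = 1 − 0.76 = 0.24
~ε | ε = max(a, b) on (0.24, 0.76) = 0.76
(~ε | ε) & β = min(a, b) on (0.76, 0.69) = 0.69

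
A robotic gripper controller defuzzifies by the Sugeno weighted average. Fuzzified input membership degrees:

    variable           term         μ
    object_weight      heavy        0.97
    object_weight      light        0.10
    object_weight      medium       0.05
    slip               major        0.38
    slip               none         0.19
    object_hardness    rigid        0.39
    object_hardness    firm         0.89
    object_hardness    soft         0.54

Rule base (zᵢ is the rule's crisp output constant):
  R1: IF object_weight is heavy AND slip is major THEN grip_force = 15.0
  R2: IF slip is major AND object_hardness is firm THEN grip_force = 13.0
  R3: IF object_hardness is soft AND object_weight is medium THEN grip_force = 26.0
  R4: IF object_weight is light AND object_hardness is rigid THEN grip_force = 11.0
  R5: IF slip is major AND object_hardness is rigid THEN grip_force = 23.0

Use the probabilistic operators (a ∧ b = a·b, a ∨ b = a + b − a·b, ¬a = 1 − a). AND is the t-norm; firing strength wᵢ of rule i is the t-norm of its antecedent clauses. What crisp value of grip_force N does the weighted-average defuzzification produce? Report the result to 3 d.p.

15.706

R1 (z=15.0): heavy=0.97, major=0.38; AND[a·b] → w = 0.3686
R2 (z=13.0): major=0.38, firm=0.89; AND[a·b] → w = 0.3382
R3 (z=26.0): soft=0.54, medium=0.05; AND[a·b] → w = 0.0270
R4 (z=11.0): light=0.10, rigid=0.39; AND[a·b] → w = 0.0390
R5 (z=23.0): major=0.38, rigid=0.39; AND[a·b] → w = 0.1482
Weighted average = (0.3686·15.0 + 0.3382·13.0 + 0.0270·26.0 + 0.0390·11.0 + 0.1482·23.0) / (0.3686 + 0.3382 + 0.0270 + 0.0390 + 0.1482)
  = 14.4652 / 0.9210 = 15.706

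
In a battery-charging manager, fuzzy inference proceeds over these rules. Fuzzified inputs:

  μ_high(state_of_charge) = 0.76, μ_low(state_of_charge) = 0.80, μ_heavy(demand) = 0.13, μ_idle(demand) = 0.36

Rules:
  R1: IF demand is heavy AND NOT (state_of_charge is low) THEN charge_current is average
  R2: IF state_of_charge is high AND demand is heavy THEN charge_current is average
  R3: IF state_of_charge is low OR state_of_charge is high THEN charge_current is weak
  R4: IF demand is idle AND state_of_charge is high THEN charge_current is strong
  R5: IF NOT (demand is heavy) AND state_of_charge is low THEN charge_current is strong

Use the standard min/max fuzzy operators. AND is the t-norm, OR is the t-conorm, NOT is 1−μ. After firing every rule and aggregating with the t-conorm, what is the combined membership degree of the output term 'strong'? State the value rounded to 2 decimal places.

0.80

R1: heavy=0.13, ¬low=1−0.80=0.20; AND[min(a, b)] → w = 0.13
R2: high=0.76, heavy=0.13; AND[min(a, b)] → w = 0.13
R3: low=0.80, high=0.76; OR[max(a, b)] → w = 0.80
R4: idle=0.36, high=0.76; AND[min(a, b)] → w = 0.36
R5: ¬heavy=1−0.13=0.87, low=0.80; AND[min(a, b)] → w = 0.80
Rules with consequent 'strong': {R4, R5} → strengths 0.36, 0.80
Aggregate via t-conorm [max(a, b)]: 0.80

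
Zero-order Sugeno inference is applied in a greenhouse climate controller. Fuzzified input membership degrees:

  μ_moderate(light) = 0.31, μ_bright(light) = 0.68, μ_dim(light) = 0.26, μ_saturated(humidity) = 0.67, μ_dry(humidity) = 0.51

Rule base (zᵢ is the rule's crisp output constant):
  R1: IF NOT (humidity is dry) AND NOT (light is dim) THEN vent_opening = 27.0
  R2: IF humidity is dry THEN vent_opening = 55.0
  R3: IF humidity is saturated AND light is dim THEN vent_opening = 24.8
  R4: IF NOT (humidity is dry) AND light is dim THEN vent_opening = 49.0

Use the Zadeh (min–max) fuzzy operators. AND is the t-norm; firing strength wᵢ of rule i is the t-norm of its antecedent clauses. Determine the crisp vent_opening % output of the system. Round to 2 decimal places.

39.78

R1 (z=27.0): ¬dry=1−0.51=0.49, ¬dim=1−0.26=0.74; AND[min(a, b)] → w = 0.49
R2 (z=55.0): dry=0.51 → w = 0.51
R3 (z=24.8): saturated=0.67, dim=0.26; AND[min(a, b)] → w = 0.26
R4 (z=49.0): ¬dry=1−0.51=0.49, dim=0.26; AND[min(a, b)] → w = 0.26
Weighted average = (0.49·27.0 + 0.51·55.0 + 0.26·24.8 + 0.26·49.0) / (0.49 + 0.51 + 0.26 + 0.26)
  = 60.4680 / 1.5200 = 39.78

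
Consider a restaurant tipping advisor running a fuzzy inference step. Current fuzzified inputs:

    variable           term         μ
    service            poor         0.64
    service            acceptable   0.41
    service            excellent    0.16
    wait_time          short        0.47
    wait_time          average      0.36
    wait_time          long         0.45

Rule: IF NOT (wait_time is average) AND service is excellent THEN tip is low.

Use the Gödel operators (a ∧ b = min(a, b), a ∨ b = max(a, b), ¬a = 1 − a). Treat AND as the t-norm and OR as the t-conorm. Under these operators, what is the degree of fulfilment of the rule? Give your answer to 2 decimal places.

0.16

firing strength: ¬average=1−0.36=0.64, excellent=0.16; AND[min(a, b)] → w = 0.16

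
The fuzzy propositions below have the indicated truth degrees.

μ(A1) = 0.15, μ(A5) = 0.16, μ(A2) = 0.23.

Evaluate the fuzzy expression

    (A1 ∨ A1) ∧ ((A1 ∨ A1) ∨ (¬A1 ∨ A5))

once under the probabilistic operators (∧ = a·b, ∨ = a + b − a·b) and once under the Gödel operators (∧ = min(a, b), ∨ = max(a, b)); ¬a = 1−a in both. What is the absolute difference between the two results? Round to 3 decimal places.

Under probabilistic:
  A1 ∨ A1 = a + b − a·b on (0.1500, 0.1500) = 0.2775
  A1 ∨ A1 = a + b − a·b on (0.1500, 0.1500) = 0.2775
  ¬A1 = 1 − 0.1500 = 0.8500
  ¬A1 ∨ A5 = a + b − a·b on (0.8500, 0.1600) = 0.8740
  (A1 ∨ A1) ∨ (¬A1 ∨ A5) = a + b − a·b on (0.2775, 0.8740) = 0.9090
  (A1 ∨ A1) ∧ ((A1 ∨ A1) ∨ (¬A1 ∨ A5)) = a·b on (0.2775, 0.9090) = 0.2522
  → value = 0.2522
Under Gödel:
  A1 ∨ A1 = max(a, b) on (0.15, 0.15) = 0.15
  A1 ∨ A1 = max(a, b) on (0.15, 0.15) = 0.15
  ¬A1 = 1 − 0.15 = 0.85
  ¬A1 ∨ A5 = max(a, b) on (0.85, 0.16) = 0.85
  (A1 ∨ A1) ∨ (¬A1 ∨ A5) = max(a, b) on (0.15, 0.85) = 0.85
  (A1 ∨ A1) ∧ ((A1 ∨ A1) ∨ (¬A1 ∨ A5)) = min(a, b) on (0.15, 0.85) = 0.15
  → value = 0.1500
|0.2522 − 0.1500| = 0.102

0.102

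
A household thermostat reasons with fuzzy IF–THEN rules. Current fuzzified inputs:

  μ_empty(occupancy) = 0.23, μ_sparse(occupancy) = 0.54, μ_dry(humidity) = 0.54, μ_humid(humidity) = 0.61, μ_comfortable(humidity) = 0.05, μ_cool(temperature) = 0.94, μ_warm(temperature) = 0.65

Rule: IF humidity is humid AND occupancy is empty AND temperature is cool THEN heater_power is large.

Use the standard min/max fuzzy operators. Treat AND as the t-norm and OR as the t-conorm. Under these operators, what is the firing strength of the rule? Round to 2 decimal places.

firing strength: humid=0.61, empty=0.23, cool=0.94; AND[min(a, b)] → w = 0.23

0.23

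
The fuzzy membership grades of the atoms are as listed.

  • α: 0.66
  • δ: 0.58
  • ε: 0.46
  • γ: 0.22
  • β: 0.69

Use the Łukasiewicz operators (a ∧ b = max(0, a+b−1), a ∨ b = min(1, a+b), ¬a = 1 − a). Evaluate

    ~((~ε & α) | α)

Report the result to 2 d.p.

~ε = 1 − 0.46 = 0.54
~ε & α = max(0, a+b−1) on (0.54, 0.66) = 0.20
(~ε & α) | α = min(1, a+b) on (0.20, 0.66) = 0.86
~((~ε & α) | α) = 1 − 0.86 = 0.14

0.14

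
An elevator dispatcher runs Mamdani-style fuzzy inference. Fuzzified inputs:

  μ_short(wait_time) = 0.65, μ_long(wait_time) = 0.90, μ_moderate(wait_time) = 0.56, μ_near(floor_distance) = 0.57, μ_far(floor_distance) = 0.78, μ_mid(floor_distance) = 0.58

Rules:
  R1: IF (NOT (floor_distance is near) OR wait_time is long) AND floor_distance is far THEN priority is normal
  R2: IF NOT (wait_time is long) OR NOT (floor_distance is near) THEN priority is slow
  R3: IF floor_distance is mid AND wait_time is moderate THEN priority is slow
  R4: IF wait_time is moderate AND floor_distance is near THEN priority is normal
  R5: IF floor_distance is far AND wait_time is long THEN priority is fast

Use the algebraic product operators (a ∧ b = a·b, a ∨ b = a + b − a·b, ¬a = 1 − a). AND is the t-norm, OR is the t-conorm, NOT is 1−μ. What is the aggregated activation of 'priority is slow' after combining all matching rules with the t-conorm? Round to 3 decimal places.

0.654

R1: (¬near=1−0.57=0.43 OR long=0.90) = 0.9430; AND[a·b] with far=0.78 → w = 0.7355
R2: ¬long=1−0.90=0.10, ¬near=1−0.57=0.43; OR[a + b − a·b] → w = 0.4870
R3: mid=0.58, moderate=0.56; AND[a·b] → w = 0.3248
R4: moderate=0.56, near=0.57; AND[a·b] → w = 0.3192
R5: far=0.78, long=0.90; AND[a·b] → w = 0.7020
Rules with consequent 'slow': {R2, R3} → strengths 0.4870, 0.3248
Aggregate via t-conorm [a + b − a·b]: 0.6536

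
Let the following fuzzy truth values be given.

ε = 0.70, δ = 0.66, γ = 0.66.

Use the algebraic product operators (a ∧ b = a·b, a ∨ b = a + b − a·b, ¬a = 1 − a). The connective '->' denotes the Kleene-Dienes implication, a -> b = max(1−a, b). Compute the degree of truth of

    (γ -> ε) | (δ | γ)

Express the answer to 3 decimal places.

γ -> ε  [Kleene-Dienes: max(1−a, b)] with a=0.6600, b=0.7000 → 0.7000
δ | γ = a + b − a·b on (0.6600, 0.6600) = 0.8844
(γ -> ε) | (δ | γ) = a + b − a·b on (0.7000, 0.8844) = 0.9653

0.965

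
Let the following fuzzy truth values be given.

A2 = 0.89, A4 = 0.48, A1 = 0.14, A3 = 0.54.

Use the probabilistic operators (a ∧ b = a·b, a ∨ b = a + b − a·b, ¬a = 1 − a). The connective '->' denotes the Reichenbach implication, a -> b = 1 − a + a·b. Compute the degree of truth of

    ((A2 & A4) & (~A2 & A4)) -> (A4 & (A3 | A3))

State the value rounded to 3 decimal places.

A2 & A4 = a·b on (0.8900, 0.4800) = 0.4272
~A2 = 1 − 0.8900 = 0.1100
~A2 & A4 = a·b on (0.1100, 0.4800) = 0.0528
(A2 & A4) & (~A2 & A4) = a·b on (0.4272, 0.0528) = 0.0226
A3 | A3 = a + b − a·b on (0.5400, 0.5400) = 0.7884
A4 & (A3 | A3) = a·b on (0.4800, 0.7884) = 0.3784
((A2 & A4) & (~A2 & A4)) -> (A4 & (A3 | A3))  [Reichenbach: 1 − a + a·b] with a=0.0226, b=0.3784 → 0.9860

0.986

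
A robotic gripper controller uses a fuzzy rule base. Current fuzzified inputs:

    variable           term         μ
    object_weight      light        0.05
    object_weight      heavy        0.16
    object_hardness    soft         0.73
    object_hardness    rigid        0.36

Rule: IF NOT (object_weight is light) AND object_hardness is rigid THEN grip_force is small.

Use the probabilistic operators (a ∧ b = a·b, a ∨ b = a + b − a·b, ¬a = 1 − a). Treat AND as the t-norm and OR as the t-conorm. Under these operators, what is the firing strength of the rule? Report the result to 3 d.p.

firing strength: ¬light=1−0.05=0.95, rigid=0.36; AND[a·b] → w = 0.3420

0.342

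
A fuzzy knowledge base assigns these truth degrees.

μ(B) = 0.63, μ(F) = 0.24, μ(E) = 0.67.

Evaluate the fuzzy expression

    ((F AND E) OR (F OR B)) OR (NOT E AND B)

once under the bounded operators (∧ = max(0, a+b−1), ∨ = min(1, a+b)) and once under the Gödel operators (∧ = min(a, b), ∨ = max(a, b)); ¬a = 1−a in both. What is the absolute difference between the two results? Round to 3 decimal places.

Under bounded:
  F AND E = max(0, a+b−1) on (0.24, 0.67) = 0.00
  F OR B = min(1, a+b) on (0.24, 0.63) = 0.87
  (F AND E) OR (F OR B) = min(1, a+b) on (0.00, 0.87) = 0.87
  NOT E = 1 − 0.67 = 0.33
  NOT E AND B = max(0, a+b−1) on (0.33, 0.63) = 0.00
  ((F AND E) OR (F OR B)) OR (NOT E AND B) = min(1, a+b) on (0.87, 0.00) = 0.87
  → value = 0.8700
Under Gödel:
  F AND E = min(a, b) on (0.24, 0.67) = 0.24
  F OR B = max(a, b) on (0.24, 0.63) = 0.63
  (F AND E) OR (F OR B) = max(a, b) on (0.24, 0.63) = 0.63
  NOT E = 1 − 0.67 = 0.33
  NOT E AND B = min(a, b) on (0.33, 0.63) = 0.33
  ((F AND E) OR (F OR B)) OR (NOT E AND B) = max(a, b) on (0.63, 0.33) = 0.63
  → value = 0.6300
|0.8700 − 0.6300| = 0.240

0.240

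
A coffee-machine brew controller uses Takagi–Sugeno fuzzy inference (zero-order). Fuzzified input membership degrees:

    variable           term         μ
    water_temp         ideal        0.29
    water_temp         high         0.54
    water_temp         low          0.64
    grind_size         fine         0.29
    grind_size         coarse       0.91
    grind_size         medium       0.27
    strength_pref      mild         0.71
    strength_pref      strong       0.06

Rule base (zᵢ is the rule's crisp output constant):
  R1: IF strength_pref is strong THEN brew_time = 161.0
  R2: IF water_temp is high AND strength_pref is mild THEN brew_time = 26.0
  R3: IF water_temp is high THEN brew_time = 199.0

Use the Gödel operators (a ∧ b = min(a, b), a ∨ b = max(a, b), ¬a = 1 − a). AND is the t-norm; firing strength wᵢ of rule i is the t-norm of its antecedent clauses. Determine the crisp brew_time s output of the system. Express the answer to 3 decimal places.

115.053

R1 (z=161.0): strong=0.06 → w = 0.06
R2 (z=26.0): high=0.54, mild=0.71; AND[min(a, b)] → w = 0.54
R3 (z=199.0): high=0.54 → w = 0.54
Weighted average = (0.06·161.0 + 0.54·26.0 + 0.54·199.0) / (0.06 + 0.54 + 0.54)
  = 131.1600 / 1.1400 = 115.053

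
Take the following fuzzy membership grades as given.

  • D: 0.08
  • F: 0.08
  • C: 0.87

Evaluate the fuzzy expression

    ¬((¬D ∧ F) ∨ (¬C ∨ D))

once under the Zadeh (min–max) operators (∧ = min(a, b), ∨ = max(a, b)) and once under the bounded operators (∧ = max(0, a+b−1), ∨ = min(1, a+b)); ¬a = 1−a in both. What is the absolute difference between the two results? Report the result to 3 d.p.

0.080

Under Zadeh (min–max):
  ¬D = 1 − 0.08 = 0.92
  ¬D ∧ F = min(a, b) on (0.92, 0.08) = 0.08
  ¬C = 1 − 0.87 = 0.13
  ¬C ∨ D = max(a, b) on (0.13, 0.08) = 0.13
  (¬D ∧ F) ∨ (¬C ∨ D) = max(a, b) on (0.08, 0.13) = 0.13
  ¬((¬D ∧ F) ∨ (¬C ∨ D)) = 1 − 0.13 = 0.87
  → value = 0.8700
Under bounded:
  ¬D = 1 − 0.08 = 0.92
  ¬D ∧ F = max(0, a+b−1) on (0.92, 0.08) = 0.00
  ¬C = 1 − 0.87 = 0.13
  ¬C ∨ D = min(1, a+b) on (0.13, 0.08) = 0.21
  (¬D ∧ F) ∨ (¬C ∨ D) = min(1, a+b) on (0.00, 0.21) = 0.21
  ¬((¬D ∧ F) ∨ (¬C ∨ D)) = 1 − 0.21 = 0.79
  → value = 0.7900
|0.8700 − 0.7900| = 0.080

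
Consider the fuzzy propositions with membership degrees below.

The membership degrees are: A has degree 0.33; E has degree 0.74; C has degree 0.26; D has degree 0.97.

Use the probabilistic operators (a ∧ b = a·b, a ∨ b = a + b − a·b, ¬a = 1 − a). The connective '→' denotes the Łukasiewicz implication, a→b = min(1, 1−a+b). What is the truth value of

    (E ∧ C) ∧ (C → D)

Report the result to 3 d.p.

E ∧ C = a·b on (0.7400, 0.2600) = 0.1924
C → D  [Łukasiewicz: min(1, 1−a+b)] with a=0.2600, b=0.9700 → 1.0000
(E ∧ C) ∧ (C → D) = a·b on (0.1924, 1.0000) = 0.1924

0.192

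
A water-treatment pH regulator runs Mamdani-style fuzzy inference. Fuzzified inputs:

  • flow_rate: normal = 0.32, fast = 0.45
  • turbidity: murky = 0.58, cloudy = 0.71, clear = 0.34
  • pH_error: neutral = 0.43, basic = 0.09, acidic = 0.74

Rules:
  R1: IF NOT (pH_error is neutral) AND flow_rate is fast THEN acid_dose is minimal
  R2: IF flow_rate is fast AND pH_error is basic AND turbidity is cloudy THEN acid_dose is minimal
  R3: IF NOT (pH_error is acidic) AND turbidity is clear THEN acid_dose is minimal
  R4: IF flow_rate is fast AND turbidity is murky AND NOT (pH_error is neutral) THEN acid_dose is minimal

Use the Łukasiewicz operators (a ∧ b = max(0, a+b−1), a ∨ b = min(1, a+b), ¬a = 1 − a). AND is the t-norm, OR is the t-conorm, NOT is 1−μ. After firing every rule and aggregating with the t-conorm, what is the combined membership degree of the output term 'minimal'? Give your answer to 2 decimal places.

R1: ¬neutral=1−0.43=0.57, fast=0.45; AND[max(0, a+b−1)] → w = 0.02
R2: fast=0.45, basic=0.09, cloudy=0.71; AND[max(0, a+b−1)] → w = 0.00
R3: ¬acidic=1−0.74=0.26, clear=0.34; AND[max(0, a+b−1)] → w = 0.00
R4: fast=0.45, murky=0.58, ¬neutral=1−0.43=0.57; AND[max(0, a+b−1)] → w = 0.00
Rules with consequent 'minimal': {R1, R2, R3, R4} → strengths 0.02, 0.00, 0.00, 0.00
Aggregate via t-conorm [min(1, a+b)]: 0.02

0.02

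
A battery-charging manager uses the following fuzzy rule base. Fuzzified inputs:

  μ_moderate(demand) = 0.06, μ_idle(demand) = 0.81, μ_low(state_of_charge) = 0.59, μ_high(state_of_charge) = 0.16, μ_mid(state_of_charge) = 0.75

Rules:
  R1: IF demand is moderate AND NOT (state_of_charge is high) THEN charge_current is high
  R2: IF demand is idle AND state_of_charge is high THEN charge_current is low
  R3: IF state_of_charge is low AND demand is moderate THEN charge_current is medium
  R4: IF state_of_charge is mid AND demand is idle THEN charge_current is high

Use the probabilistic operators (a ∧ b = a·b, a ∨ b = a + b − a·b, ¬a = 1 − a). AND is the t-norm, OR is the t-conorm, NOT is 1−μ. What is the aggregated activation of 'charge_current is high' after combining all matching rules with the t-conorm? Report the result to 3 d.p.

R1: moderate=0.06, ¬high=1−0.16=0.84; AND[a·b] → w = 0.0504
R2: idle=0.81, high=0.16; AND[a·b] → w = 0.1296
R3: low=0.59, moderate=0.06; AND[a·b] → w = 0.0354
R4: mid=0.75, idle=0.81; AND[a·b] → w = 0.6075
Rules with consequent 'high': {R1, R4} → strengths 0.0504, 0.6075
Aggregate via t-conorm [a + b − a·b]: 0.6273

0.627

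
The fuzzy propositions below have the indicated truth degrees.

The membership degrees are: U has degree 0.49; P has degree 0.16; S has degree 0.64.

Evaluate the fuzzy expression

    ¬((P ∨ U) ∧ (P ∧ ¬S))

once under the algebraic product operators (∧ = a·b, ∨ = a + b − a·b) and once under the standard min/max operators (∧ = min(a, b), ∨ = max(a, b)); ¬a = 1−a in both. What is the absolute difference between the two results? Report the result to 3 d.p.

Under algebraic product:
  P ∨ U = a + b − a·b on (0.1600, 0.4900) = 0.5716
  ¬S = 1 − 0.6400 = 0.3600
  P ∧ ¬S = a·b on (0.1600, 0.3600) = 0.0576
  (P ∨ U) ∧ (P ∧ ¬S) = a·b on (0.5716, 0.0576) = 0.0329
  ¬((P ∨ U) ∧ (P ∧ ¬S)) = 1 − 0.0329 = 0.9671
  → value = 0.9671
Under standard min/max:
  P ∨ U = max(a, b) on (0.16, 0.49) = 0.49
  ¬S = 1 − 0.64 = 0.36
  P ∧ ¬S = min(a, b) on (0.16, 0.36) = 0.16
  (P ∨ U) ∧ (P ∧ ¬S) = min(a, b) on (0.49, 0.16) = 0.16
  ¬((P ∨ U) ∧ (P ∧ ¬S)) = 1 − 0.16 = 0.84
  → value = 0.8400
|0.9671 − 0.8400| = 0.127

0.127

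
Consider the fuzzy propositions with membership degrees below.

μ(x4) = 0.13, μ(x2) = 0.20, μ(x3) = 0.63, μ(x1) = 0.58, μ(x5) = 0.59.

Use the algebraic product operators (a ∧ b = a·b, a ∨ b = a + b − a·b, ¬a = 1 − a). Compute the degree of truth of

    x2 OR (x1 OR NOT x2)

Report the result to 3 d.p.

NOT x2 = 1 − 0.2000 = 0.8000
x1 OR NOT x2 = a + b − a·b on (0.5800, 0.8000) = 0.9160
x2 OR (x1 OR NOT x2) = a + b − a·b on (0.2000, 0.9160) = 0.9328

0.933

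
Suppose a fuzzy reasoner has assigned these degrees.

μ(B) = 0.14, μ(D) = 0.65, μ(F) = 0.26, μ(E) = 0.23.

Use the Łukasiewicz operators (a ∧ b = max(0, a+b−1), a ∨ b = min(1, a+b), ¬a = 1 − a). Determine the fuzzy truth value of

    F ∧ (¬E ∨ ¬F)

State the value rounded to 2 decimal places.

¬E = 1 − 0.23 = 0.77
¬F = 1 − 0.26 = 0.74
¬E ∨ ¬F = min(1, a+b) on (0.77, 0.74) = 1.00
F ∧ (¬E ∨ ¬F) = max(0, a+b−1) on (0.26, 1.00) = 0.26

0.26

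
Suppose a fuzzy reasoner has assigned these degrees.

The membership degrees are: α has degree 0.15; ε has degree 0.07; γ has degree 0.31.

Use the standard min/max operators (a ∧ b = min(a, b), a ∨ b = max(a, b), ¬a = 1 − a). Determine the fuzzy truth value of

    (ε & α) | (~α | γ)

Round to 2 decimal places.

0.85

ε & α = min(a, b) on (0.07, 0.15) = 0.07
~α = 1 − 0.15 = 0.85
~α | γ = max(a, b) on (0.85, 0.31) = 0.85
(ε & α) | (~α | γ) = max(a, b) on (0.07, 0.85) = 0.85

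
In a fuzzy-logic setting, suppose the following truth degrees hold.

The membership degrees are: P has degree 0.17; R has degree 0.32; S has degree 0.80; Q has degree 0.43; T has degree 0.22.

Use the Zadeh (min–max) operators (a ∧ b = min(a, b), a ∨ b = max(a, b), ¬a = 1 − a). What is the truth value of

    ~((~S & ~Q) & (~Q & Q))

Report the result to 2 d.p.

0.80

~S = 1 − 0.80 = 0.20
~Q = 1 − 0.43 = 0.57
~S & ~Q = min(a, b) on (0.20, 0.57) = 0.20
~Q = 1 − 0.43 = 0.57
~Q & Q = min(a, b) on (0.57, 0.43) = 0.43
(~S & ~Q) & (~Q & Q) = min(a, b) on (0.20, 0.43) = 0.20
~((~S & ~Q) & (~Q & Q)) = 1 − 0.20 = 0.80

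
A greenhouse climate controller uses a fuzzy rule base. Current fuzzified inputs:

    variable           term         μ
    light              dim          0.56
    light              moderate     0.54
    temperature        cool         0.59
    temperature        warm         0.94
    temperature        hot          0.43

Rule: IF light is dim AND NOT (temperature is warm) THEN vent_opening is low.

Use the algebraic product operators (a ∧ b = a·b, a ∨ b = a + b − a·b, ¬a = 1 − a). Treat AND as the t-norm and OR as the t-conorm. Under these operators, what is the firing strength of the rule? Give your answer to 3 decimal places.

0.034

firing strength: dim=0.56, ¬warm=1−0.94=0.06; AND[a·b] → w = 0.0336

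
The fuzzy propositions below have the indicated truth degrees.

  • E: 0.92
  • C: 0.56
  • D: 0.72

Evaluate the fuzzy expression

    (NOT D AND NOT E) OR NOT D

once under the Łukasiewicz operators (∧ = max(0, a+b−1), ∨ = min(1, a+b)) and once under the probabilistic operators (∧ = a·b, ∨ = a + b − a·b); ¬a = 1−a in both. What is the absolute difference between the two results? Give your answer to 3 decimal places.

0.016

Under Łukasiewicz:
  NOT D = 1 − 0.72 = 0.28
  NOT E = 1 − 0.92 = 0.08
  NOT D AND NOT E = max(0, a+b−1) on (0.28, 0.08) = 0.00
  NOT D = 1 − 0.72 = 0.28
  (NOT D AND NOT E) OR NOT D = min(1, a+b) on (0.00, 0.28) = 0.28
  → value = 0.2800
Under probabilistic:
  NOT D = 1 − 0.7200 = 0.2800
  NOT E = 1 − 0.9200 = 0.0800
  NOT D AND NOT E = a·b on (0.2800, 0.0800) = 0.0224
  NOT D = 1 − 0.7200 = 0.2800
  (NOT D AND NOT E) OR NOT D = a + b − a·b on (0.0224, 0.2800) = 0.2961
  → value = 0.2961
|0.2800 − 0.2961| = 0.016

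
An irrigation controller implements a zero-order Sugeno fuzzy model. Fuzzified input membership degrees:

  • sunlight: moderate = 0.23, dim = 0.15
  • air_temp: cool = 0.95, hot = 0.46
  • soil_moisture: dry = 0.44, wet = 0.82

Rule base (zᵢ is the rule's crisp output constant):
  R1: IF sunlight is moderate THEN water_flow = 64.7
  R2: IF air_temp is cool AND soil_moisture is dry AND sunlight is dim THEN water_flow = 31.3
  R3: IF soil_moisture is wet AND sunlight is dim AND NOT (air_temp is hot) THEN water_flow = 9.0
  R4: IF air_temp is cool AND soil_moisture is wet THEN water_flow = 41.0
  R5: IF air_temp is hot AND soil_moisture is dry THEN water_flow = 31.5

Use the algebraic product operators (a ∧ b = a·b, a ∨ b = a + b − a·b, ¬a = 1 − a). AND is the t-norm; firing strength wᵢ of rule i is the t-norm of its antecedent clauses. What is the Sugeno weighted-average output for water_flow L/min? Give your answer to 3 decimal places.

41.593

R1 (z=64.7): moderate=0.23 → w = 0.2300
R2 (z=31.3): cool=0.95, dry=0.44, dim=0.15; AND[a·b] → w = 0.0627
R3 (z=9.0): wet=0.82, dim=0.15, ¬hot=1−0.46=0.54; AND[a·b] → w = 0.0664
R4 (z=41.0): cool=0.95, wet=0.82; AND[a·b] → w = 0.7790
R5 (z=31.5): hot=0.46, dry=0.44; AND[a·b] → w = 0.2024
Weighted average = (0.2300·64.7 + 0.0627·31.3 + 0.0664·9.0 + 0.7790·41.0 + 0.2024·31.5) / (0.2300 + 0.0627 + 0.0664 + 0.7790 + 0.2024)
  = 55.7559 / 1.3405 = 41.593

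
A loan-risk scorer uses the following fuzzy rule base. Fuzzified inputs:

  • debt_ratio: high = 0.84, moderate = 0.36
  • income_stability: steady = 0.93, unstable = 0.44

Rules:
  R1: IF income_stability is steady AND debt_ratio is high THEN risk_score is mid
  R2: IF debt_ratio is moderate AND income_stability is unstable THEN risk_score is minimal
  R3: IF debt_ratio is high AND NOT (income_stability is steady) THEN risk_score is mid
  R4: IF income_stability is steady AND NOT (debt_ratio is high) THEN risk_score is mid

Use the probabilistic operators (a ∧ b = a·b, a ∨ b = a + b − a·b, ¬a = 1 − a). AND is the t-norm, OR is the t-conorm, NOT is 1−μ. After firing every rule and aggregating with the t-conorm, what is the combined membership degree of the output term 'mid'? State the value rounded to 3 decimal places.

0.825

R1: steady=0.93, high=0.84; AND[a·b] → w = 0.7812
R2: moderate=0.36, unstable=0.44; AND[a·b] → w = 0.1584
R3: high=0.84, ¬steady=1−0.93=0.07; AND[a·b] → w = 0.0588
R4: steady=0.93, ¬high=1−0.84=0.16; AND[a·b] → w = 0.1488
Rules with consequent 'mid': {R1, R3, R4} → strengths 0.7812, 0.0588, 0.1488
Aggregate via t-conorm [a + b − a·b]: 0.8247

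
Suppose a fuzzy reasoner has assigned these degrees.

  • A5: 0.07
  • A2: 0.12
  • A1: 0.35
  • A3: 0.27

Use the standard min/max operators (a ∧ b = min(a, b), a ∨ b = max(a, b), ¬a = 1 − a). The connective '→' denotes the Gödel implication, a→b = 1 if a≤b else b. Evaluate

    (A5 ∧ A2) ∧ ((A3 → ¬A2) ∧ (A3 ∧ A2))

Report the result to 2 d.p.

A5 ∧ A2 = min(a, b) on (0.07, 0.12) = 0.07
¬A2 = 1 − 0.12 = 0.88
A3 → ¬A2  [Gödel: 1 if a≤b else b] with a=0.27, b=0.88 → 1.00
A3 ∧ A2 = min(a, b) on (0.27, 0.12) = 0.12
(A3 → ¬A2) ∧ (A3 ∧ A2) = min(a, b) on (1.00, 0.12) = 0.12
(A5 ∧ A2) ∧ ((A3 → ¬A2) ∧ (A3 ∧ A2)) = min(a, b) on (0.07, 0.12) = 0.07

0.07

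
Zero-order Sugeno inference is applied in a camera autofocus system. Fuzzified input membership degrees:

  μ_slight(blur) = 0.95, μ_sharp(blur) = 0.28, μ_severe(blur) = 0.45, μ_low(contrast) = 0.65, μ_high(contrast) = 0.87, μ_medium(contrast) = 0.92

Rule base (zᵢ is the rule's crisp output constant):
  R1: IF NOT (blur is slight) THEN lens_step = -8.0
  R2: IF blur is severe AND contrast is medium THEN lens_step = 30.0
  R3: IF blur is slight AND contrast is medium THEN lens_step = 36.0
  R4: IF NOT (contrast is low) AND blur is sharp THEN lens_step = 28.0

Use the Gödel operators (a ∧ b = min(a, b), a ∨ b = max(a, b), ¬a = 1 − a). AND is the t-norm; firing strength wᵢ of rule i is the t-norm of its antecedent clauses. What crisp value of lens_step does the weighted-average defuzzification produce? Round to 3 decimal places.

R1 (z=-8.0): ¬slight=1−0.95=0.05 → w = 0.05
R2 (z=30.0): severe=0.45, medium=0.92; AND[min(a, b)] → w = 0.45
R3 (z=36.0): slight=0.95, medium=0.92; AND[min(a, b)] → w = 0.92
R4 (z=28.0): ¬low=1−0.65=0.35, sharp=0.28; AND[min(a, b)] → w = 0.28
Weighted average = (0.05·-8.0 + 0.45·30.0 + 0.92·36.0 + 0.28·28.0) / (0.05 + 0.45 + 0.92 + 0.28)
  = 54.0600 / 1.7000 = 31.800

31.800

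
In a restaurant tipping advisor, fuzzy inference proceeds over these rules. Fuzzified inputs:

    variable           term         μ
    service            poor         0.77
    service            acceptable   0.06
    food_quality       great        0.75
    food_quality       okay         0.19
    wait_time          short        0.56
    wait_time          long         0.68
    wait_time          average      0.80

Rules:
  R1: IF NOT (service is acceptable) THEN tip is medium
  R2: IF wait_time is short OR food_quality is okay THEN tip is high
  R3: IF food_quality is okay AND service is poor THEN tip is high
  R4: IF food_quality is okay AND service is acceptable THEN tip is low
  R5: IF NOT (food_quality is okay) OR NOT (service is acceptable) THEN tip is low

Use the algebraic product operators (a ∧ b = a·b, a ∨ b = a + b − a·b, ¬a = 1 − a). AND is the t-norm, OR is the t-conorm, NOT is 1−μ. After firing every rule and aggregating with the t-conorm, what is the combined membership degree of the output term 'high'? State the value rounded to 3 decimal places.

0.696

R1: ¬acceptable=1−0.06=0.94 → w = 0.9400
R2: short=0.56, okay=0.19; OR[a + b − a·b] → w = 0.6436
R3: okay=0.19, poor=0.77; AND[a·b] → w = 0.1463
R4: okay=0.19, acceptable=0.06; AND[a·b] → w = 0.0114
R5: ¬okay=1−0.19=0.81, ¬acceptable=1−0.06=0.94; OR[a + b − a·b] → w = 0.9886
Rules with consequent 'high': {R2, R3} → strengths 0.6436, 0.1463
Aggregate via t-conorm [a + b − a·b]: 0.6957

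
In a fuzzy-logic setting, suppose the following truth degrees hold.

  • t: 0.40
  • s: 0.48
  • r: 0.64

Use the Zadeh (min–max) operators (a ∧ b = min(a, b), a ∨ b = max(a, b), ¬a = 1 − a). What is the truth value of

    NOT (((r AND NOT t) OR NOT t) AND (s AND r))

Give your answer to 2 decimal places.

0.52

NOT t = 1 − 0.40 = 0.60
r AND NOT t = min(a, b) on (0.64, 0.60) = 0.60
NOT t = 1 − 0.40 = 0.60
(r AND NOT t) OR NOT t = max(a, b) on (0.60, 0.60) = 0.60
s AND r = min(a, b) on (0.48, 0.64) = 0.48
((r AND NOT t) OR NOT t) AND (s AND r) = min(a, b) on (0.60, 0.48) = 0.48
NOT (((r AND NOT t) OR NOT t) AND (s AND r)) = 1 − 0.48 = 0.52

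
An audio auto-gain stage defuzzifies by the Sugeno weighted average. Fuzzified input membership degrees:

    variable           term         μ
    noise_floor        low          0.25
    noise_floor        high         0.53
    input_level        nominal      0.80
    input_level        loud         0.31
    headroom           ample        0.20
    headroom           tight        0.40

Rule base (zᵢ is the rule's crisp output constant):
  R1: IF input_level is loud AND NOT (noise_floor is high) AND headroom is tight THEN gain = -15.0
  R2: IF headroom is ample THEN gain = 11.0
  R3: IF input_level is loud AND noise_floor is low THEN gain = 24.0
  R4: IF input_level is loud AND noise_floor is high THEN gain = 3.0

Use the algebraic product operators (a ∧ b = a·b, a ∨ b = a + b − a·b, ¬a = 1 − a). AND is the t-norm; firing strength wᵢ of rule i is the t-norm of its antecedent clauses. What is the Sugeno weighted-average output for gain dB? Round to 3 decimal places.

7.356

R1 (z=-15.0): loud=0.31, ¬high=1−0.53=0.47, tight=0.40; AND[a·b] → w = 0.0583
R2 (z=11.0): ample=0.20 → w = 0.2000
R3 (z=24.0): loud=0.31, low=0.25; AND[a·b] → w = 0.0775
R4 (z=3.0): loud=0.31, high=0.53; AND[a·b] → w = 0.1643
Weighted average = (0.0583·-15.0 + 0.2000·11.0 + 0.0775·24.0 + 0.1643·3.0) / (0.0583 + 0.2000 + 0.0775 + 0.1643)
  = 3.6787 / 0.5001 = 7.356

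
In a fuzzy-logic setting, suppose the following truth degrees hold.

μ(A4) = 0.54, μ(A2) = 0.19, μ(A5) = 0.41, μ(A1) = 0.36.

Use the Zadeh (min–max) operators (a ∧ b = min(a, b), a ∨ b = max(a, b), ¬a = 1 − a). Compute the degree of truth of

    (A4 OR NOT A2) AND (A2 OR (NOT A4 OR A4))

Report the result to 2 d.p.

0.54

NOT A2 = 1 − 0.19 = 0.81
A4 OR NOT A2 = max(a, b) on (0.54, 0.81) = 0.81
NOT A4 = 1 − 0.54 = 0.46
NOT A4 OR A4 = max(a, b) on (0.46, 0.54) = 0.54
A2 OR (NOT A4 OR A4) = max(a, b) on (0.19, 0.54) = 0.54
(A4 OR NOT A2) AND (A2 OR (NOT A4 OR A4)) = min(a, b) on (0.81, 0.54) = 0.54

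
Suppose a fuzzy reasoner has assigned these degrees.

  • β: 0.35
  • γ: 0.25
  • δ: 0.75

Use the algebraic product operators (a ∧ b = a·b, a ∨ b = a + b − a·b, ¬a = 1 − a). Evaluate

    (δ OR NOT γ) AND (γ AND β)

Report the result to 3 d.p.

NOT γ = 1 − 0.2500 = 0.7500
δ OR NOT γ = a + b − a·b on (0.7500, 0.7500) = 0.9375
γ AND β = a·b on (0.2500, 0.3500) = 0.0875
(δ OR NOT γ) AND (γ AND β) = a·b on (0.9375, 0.0875) = 0.0820

0.082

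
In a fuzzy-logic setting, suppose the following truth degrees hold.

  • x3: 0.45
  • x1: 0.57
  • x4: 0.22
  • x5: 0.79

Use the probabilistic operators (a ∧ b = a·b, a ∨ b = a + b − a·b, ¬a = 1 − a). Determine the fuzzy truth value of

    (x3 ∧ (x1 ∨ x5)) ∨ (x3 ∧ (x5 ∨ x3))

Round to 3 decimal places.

0.644

x1 ∨ x5 = a + b − a·b on (0.5700, 0.7900) = 0.9097
x3 ∧ (x1 ∨ x5) = a·b on (0.4500, 0.9097) = 0.4094
x5 ∨ x3 = a + b − a·b on (0.7900, 0.4500) = 0.8845
x3 ∧ (x5 ∨ x3) = a·b on (0.4500, 0.8845) = 0.3980
(x3 ∧ (x1 ∨ x5)) ∨ (x3 ∧ (x5 ∨ x3)) = a + b − a·b on (0.4094, 0.3980) = 0.6445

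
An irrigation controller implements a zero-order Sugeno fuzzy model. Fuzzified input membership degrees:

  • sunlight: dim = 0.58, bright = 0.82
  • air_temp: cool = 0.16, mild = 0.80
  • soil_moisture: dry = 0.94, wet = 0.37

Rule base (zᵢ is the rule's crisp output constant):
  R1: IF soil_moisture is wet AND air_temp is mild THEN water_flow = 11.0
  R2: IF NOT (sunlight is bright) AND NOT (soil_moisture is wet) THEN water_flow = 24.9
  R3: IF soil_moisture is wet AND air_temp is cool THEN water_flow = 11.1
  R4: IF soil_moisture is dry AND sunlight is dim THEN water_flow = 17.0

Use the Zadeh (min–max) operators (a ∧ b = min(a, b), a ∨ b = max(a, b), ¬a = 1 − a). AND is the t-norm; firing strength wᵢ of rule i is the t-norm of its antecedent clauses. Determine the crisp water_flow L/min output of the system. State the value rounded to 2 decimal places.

15.65

R1 (z=11.0): wet=0.37, mild=0.80; AND[min(a, b)] → w = 0.37
R2 (z=24.9): ¬bright=1−0.82=0.18, ¬wet=1−0.37=0.63; AND[min(a, b)] → w = 0.18
R3 (z=11.1): wet=0.37, cool=0.16; AND[min(a, b)] → w = 0.16
R4 (z=17.0): dry=0.94, dim=0.58; AND[min(a, b)] → w = 0.58
Weighted average = (0.37·11.0 + 0.18·24.9 + 0.16·11.1 + 0.58·17.0) / (0.37 + 0.18 + 0.16 + 0.58)
  = 20.1880 / 1.2900 = 15.65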